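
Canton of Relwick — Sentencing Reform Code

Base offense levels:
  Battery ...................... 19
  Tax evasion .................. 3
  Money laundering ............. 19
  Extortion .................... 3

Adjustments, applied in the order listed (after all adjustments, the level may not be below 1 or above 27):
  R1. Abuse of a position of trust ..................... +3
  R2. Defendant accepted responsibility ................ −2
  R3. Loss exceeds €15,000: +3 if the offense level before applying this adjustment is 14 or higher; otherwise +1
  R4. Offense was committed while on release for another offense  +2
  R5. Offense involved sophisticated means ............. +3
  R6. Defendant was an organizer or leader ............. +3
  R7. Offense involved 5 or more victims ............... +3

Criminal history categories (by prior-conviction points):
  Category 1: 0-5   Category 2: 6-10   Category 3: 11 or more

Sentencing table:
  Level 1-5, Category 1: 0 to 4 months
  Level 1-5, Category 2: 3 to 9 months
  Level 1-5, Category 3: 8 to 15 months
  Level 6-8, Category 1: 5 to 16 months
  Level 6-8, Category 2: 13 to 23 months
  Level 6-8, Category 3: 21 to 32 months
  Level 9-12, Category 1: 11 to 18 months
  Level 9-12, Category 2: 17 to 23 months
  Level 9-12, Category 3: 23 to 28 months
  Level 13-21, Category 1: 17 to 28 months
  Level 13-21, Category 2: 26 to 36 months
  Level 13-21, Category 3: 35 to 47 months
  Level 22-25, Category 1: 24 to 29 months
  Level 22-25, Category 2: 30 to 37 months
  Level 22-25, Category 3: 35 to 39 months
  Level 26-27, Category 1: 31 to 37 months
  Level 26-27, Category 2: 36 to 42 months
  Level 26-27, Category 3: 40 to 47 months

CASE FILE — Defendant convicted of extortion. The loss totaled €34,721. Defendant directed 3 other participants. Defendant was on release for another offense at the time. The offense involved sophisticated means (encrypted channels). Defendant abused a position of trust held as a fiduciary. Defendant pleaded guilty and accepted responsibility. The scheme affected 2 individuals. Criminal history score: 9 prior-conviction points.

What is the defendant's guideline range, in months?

Base offense level for extortion: 3.
R1 applies: 3 + 3 = 6.
R2 applies: 6 − 2 = 4.
R3 applies (level before this adjustment is 4 < 14, so +1): 4 + 1 = 5.
R4 applies: 5 + 2 = 7.
R5 applies: 7 + 3 = 10.
R6 applies: 10 + 3 = 13.
R7 does not apply.
Final offense level: 13.
Criminal history: 9 prior points → Category 2 (6-10).
Level 13 falls in the 13-21 band.
Grid: Level 13-21 × Category 2 = 26-36 months.

26-36 months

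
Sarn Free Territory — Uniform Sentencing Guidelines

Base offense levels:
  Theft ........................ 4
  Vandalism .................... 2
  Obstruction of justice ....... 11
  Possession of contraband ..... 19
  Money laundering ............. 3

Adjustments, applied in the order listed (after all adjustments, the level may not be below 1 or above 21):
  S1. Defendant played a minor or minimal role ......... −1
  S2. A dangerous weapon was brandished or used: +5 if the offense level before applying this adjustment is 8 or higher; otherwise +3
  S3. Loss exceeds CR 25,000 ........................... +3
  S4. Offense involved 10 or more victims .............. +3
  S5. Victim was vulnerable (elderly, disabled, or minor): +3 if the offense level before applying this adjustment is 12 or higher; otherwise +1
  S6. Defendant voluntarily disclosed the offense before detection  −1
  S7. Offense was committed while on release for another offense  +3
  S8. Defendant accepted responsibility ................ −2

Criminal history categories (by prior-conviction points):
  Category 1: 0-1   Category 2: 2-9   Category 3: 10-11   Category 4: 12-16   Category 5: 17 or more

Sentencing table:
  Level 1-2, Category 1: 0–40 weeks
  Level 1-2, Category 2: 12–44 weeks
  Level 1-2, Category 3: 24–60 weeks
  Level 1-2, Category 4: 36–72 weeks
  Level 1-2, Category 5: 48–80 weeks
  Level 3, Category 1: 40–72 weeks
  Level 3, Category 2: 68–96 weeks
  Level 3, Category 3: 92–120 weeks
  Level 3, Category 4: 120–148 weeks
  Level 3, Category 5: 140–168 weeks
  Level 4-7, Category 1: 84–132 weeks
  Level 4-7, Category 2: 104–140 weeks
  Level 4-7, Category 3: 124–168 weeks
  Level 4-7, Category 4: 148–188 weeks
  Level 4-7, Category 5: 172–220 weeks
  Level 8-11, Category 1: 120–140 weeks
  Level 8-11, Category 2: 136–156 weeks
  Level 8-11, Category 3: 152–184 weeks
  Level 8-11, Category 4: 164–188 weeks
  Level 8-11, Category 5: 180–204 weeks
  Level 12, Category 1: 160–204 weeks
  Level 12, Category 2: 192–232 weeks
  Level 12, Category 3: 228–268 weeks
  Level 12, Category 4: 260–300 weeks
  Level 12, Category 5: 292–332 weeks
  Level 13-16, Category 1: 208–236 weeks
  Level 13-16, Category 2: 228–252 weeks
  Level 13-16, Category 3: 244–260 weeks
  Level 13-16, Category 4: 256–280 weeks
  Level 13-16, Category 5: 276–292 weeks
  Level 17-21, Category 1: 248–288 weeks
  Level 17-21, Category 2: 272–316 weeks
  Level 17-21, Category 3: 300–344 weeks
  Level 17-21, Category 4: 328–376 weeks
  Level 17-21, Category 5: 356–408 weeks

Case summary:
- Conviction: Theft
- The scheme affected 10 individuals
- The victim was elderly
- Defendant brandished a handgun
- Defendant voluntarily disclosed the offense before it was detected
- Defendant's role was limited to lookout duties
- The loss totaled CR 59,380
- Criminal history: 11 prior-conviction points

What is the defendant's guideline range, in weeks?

244-260 weeks

Base offense level for theft: 4.
S1 applies: 4 − 1 = 3.
S2 applies (level before this adjustment is 3 < 8, so +3): 3 + 3 = 6.
S3 applies: 6 + 3 = 9.
S4 applies: 9 + 3 = 12.
S5 applies (level before this adjustment is 12 ≥ 12, so +3): 12 + 3 = 15.
S6 applies: 15 − 1 = 14.
Final offense level: 14.
Criminal history: 11 prior points → Category 3 (10-11).
Level 14 falls in the 13-16 band.
Grid: Level 13-16 × Category 3 = 244-260 weeks.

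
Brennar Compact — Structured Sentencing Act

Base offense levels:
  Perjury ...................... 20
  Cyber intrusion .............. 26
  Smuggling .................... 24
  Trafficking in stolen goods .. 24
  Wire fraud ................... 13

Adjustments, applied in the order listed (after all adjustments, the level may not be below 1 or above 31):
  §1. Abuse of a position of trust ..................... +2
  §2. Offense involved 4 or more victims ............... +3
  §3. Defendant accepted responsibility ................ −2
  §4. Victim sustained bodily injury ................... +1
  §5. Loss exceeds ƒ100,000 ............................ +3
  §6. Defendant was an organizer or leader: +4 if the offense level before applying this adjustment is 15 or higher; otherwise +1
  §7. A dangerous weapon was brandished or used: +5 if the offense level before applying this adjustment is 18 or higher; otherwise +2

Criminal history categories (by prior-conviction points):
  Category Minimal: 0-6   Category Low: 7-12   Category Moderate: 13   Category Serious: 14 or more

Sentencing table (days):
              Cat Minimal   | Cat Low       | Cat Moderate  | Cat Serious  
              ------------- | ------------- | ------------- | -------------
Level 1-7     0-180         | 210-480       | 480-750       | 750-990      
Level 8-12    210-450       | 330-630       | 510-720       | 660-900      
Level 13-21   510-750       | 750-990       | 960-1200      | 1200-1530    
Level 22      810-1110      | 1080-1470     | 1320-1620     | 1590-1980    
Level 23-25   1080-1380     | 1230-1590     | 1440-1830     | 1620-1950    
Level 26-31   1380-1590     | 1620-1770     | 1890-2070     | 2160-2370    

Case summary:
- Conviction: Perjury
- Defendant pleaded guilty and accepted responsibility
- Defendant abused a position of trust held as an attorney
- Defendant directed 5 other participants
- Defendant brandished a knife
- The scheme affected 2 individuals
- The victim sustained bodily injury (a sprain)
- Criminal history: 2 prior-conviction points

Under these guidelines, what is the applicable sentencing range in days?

1380-1590 days

Base offense level for perjury: 20.
§1 applies: 20 + 2 = 22.
§3 applies: 22 − 2 = 20.
§4 applies: 20 + 1 = 21.
§6 applies (level before this adjustment is 21 ≥ 15, so +4): 21 + 4 = 25.
§7 applies (level before this adjustment is 25 ≥ 18, so +5): 25 + 5 = 30.
Final offense level: 30.
Criminal history: 2 prior points → Category Minimal (0-6).
Level 30 falls in the 26-31 band.
Grid: Level 26-31 × Category Minimal = 1380-1590 days.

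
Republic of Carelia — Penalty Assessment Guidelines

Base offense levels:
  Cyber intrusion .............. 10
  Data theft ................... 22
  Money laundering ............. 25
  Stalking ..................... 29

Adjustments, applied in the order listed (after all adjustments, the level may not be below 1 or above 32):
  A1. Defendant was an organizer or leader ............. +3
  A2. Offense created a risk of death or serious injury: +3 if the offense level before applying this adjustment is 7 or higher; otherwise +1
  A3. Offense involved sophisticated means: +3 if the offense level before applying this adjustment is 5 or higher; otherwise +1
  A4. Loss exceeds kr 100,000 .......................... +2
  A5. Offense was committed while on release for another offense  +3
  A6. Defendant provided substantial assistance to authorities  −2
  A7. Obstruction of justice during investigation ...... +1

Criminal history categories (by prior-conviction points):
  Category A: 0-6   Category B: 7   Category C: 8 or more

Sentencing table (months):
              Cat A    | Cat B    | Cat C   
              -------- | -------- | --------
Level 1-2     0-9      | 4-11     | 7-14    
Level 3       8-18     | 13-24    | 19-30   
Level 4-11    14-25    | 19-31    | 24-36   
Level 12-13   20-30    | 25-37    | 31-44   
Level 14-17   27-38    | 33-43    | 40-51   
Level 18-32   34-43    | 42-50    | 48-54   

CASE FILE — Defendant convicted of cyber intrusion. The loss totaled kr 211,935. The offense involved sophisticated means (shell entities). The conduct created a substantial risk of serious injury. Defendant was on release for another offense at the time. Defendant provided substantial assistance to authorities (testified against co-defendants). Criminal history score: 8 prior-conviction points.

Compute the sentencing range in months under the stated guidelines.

48-54 months

Base offense level for cyber intrusion: 10.
A1 does not apply.
A2 applies (level before this adjustment is 10 ≥ 7, so +3): 10 + 3 = 13.
A3 applies (level before this adjustment is 13 ≥ 5, so +3): 13 + 3 = 16.
A4 applies: 16 + 2 = 18.
A5 applies: 18 + 3 = 21.
A6 applies: 21 − 2 = 19.
A7 does not apply.
Final offense level: 19.
Criminal history: 8 prior points → Category C (8+).
Level 19 falls in the 18-32 band.
Grid: Level 18-32 × Category C = 48-54 months.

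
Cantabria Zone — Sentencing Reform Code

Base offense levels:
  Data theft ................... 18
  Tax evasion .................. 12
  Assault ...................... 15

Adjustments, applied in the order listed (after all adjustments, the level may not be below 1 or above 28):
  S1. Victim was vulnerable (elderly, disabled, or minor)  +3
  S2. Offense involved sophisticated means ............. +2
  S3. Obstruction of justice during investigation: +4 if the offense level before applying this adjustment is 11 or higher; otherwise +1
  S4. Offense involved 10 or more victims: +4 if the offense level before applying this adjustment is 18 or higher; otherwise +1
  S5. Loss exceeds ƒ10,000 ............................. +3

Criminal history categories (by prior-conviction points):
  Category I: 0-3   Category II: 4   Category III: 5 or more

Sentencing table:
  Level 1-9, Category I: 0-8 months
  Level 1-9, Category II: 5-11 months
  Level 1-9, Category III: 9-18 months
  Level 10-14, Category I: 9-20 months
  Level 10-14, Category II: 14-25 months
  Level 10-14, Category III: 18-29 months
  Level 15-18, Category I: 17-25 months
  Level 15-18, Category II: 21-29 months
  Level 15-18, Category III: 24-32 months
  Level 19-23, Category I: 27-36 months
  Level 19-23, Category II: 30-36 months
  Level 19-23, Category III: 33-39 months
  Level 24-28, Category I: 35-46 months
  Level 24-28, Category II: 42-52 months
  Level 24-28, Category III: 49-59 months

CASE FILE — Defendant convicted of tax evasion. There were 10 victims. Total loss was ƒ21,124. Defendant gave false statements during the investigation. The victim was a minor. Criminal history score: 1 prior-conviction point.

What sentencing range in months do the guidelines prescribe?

Base offense level for tax evasion: 12.
S1 applies: 12 + 3 = 15.
S3 applies (level before this adjustment is 15 ≥ 11, so +4): 15 + 4 = 19.
S4 applies (level before this adjustment is 19 ≥ 18, so +4): 19 + 4 = 23.
S5 applies: 23 + 3 = 26.
Final offense level: 26.
Criminal history: 1 prior point → Category I (0-3).
Level 26 falls in the 24-28 band.
Grid: Level 24-28 × Category I = 35-46 months.

35-46 months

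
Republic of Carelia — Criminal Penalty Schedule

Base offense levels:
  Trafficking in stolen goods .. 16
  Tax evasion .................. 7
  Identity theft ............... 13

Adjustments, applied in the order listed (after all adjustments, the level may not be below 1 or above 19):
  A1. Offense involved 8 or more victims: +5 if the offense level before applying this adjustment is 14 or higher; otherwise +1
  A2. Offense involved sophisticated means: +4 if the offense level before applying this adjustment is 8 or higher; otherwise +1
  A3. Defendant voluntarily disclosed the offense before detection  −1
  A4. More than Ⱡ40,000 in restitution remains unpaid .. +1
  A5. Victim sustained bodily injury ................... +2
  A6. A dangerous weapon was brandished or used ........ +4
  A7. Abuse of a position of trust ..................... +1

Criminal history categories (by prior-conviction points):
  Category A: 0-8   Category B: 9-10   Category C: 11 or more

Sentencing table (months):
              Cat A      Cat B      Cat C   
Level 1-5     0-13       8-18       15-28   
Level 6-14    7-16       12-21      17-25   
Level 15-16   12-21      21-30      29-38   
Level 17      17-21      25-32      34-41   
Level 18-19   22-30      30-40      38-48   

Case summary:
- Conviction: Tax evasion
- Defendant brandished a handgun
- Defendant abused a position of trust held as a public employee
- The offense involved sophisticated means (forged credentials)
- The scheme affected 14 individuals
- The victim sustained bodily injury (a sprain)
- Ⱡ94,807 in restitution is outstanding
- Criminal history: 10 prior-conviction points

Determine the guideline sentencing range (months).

Base offense level for tax evasion: 7.
A1 applies (level before this adjustment is 7 < 14, so +1): 7 + 1 = 8.
A2 applies (level before this adjustment is 8 ≥ 8, so +4): 8 + 4 = 12.
A3 does not apply.
A4 applies: 12 + 1 = 13.
A5 applies: 13 + 2 = 15.
A6 applies: 15 + 4 = 19.
A7 applies: 19 + 1 = 20.
Level 20 exceeds the maximum of 19; capped at 19.
Final offense level: 19.
Criminal history: 10 prior points → Category B (9-10).
Level 19 falls in the 18-19 band.
Grid: Level 18-19 × Category B = 30-40 months.

30-40 months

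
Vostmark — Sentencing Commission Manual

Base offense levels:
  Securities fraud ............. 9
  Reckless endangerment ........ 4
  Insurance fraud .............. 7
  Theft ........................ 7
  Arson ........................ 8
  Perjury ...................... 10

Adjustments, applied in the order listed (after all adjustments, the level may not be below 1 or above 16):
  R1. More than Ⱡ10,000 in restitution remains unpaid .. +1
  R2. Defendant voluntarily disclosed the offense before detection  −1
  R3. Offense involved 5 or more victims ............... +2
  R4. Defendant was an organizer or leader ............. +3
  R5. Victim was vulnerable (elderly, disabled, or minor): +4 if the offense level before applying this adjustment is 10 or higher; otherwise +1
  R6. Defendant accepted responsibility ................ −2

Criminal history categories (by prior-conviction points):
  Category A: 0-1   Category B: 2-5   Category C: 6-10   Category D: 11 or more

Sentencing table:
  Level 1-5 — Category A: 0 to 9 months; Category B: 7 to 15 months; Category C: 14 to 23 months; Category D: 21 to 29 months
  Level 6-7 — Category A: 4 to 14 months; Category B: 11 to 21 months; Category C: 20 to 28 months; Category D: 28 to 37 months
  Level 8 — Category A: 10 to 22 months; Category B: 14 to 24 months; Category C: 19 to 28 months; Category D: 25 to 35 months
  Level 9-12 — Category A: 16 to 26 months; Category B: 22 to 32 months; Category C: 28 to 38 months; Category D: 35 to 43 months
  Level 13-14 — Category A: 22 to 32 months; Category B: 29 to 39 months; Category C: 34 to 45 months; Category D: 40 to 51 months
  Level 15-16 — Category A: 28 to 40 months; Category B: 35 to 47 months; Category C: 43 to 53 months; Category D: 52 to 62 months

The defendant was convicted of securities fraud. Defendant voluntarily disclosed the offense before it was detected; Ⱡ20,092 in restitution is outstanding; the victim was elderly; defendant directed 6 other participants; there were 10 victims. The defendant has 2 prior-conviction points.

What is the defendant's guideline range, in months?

Base offense level for securities fraud: 9.
R1 applies: 9 + 1 = 10.
R2 applies: 10 − 1 = 9.
R3 applies: 9 + 2 = 11.
R4 applies: 11 + 3 = 14.
R5 applies (level before this adjustment is 14 ≥ 10, so +4): 14 + 4 = 18.
Level 18 exceeds the maximum of 16; capped at 16.
Final offense level: 16.
Criminal history: 2 prior points → Category B (2-5).
Level 16 falls in the 15-16 band.
Grid: Level 15-16 × Category B = 35-47 months.

35-47 months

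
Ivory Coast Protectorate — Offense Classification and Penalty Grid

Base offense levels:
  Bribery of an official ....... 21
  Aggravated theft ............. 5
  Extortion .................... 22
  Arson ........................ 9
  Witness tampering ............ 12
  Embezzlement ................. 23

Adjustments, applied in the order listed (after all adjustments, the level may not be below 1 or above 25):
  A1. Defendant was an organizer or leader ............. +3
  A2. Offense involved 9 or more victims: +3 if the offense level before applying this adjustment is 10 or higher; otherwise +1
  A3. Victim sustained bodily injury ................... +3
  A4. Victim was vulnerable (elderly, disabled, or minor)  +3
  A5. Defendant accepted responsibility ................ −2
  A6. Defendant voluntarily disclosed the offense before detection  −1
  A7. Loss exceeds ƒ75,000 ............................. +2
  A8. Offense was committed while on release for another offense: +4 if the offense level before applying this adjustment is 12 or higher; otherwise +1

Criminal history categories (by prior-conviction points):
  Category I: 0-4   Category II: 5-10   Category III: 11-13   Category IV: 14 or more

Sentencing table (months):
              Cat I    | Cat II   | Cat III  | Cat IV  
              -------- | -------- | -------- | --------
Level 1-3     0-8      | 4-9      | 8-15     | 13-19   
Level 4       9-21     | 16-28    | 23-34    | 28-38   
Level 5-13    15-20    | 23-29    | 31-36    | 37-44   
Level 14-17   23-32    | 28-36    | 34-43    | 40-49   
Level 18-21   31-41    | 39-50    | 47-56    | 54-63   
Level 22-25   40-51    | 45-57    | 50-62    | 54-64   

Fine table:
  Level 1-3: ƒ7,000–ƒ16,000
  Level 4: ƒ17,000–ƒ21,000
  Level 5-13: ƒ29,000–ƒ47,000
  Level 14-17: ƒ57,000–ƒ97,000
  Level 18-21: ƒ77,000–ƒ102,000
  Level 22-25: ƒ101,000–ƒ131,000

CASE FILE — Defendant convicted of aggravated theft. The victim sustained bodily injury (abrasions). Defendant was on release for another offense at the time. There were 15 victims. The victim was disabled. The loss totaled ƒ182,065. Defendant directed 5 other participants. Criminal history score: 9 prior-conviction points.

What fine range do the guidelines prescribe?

Base offense level for aggravated theft: 5.
A1 applies: 5 + 3 = 8.
A2 applies (level before this adjustment is 8 < 10, so +1): 8 + 1 = 9.
A3 applies: 9 + 3 = 12.
A4 applies: 12 + 3 = 15.
A5 does not apply.
A6 does not apply.
A7 applies: 15 + 2 = 17.
A8 applies (level before this adjustment is 17 ≥ 12, so +4): 17 + 4 = 21.
Final offense level: 21.
Level 21 falls in the 18-21 band.
Fine table: Level 18-21 → ƒ77,000–ƒ102,000.

ƒ77,000–ƒ102,000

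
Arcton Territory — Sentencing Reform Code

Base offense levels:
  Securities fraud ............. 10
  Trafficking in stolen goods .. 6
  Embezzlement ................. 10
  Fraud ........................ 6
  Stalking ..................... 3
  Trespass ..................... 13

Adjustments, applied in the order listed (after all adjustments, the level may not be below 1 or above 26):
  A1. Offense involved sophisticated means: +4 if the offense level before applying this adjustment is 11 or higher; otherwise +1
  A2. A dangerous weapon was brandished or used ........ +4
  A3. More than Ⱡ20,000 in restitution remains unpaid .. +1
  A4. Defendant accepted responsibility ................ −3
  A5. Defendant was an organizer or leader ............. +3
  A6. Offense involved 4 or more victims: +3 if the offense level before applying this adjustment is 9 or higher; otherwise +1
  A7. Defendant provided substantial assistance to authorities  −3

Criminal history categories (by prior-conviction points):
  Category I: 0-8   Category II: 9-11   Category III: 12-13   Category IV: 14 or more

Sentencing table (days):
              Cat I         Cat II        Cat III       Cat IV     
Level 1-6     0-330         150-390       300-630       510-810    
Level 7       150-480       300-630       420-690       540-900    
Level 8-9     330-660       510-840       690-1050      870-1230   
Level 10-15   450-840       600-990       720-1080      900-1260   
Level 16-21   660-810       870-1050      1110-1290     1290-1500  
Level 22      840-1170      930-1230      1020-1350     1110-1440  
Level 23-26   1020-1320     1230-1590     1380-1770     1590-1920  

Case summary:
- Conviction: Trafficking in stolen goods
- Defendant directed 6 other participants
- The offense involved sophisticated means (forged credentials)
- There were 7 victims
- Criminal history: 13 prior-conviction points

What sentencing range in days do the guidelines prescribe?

Base offense level for trafficking in stolen goods: 6.
A1 applies (level before this adjustment is 6 < 11, so +1): 6 + 1 = 7.
A3 does not apply.
A5 applies: 7 + 3 = 10.
A6 applies (level before this adjustment is 10 ≥ 9, so +3): 10 + 3 = 13.
A7 does not apply.
Final offense level: 13.
Criminal history: 13 prior points → Category III (12-13).
Level 13 falls in the 10-15 band.
Grid: Level 10-15 × Category III = 720-1080 days.

720-1080 days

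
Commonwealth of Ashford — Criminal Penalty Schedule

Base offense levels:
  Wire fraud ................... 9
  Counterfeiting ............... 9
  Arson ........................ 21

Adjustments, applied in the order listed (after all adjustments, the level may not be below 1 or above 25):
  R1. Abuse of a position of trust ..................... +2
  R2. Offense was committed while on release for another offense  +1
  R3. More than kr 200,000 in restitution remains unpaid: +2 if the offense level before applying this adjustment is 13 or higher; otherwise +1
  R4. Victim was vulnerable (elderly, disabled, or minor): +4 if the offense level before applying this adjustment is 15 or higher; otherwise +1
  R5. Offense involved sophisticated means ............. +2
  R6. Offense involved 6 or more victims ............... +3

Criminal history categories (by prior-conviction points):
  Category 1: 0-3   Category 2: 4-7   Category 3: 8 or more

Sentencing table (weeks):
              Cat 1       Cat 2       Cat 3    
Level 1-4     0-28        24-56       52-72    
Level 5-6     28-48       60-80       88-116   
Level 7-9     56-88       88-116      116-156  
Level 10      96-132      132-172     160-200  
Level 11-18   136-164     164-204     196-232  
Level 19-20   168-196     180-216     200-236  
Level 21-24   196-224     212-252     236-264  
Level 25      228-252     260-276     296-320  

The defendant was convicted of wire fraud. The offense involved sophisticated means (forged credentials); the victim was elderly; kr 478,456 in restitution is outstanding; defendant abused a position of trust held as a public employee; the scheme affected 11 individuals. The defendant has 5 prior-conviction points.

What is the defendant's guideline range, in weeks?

Base offense level for wire fraud: 9.
R1 applies: 9 + 2 = 11.
R3 applies (level before this adjustment is 11 < 13, so +1): 11 + 1 = 12.
R4 applies (level before this adjustment is 12 < 15, so +1): 12 + 1 = 13.
R5 applies: 13 + 2 = 15.
R6 applies: 15 + 3 = 18.
Final offense level: 18.
Criminal history: 5 prior points → Category 2 (4-7).
Level 18 falls in the 11-18 band.
Grid: Level 11-18 × Category 2 = 164-204 weeks.

164-204 weeks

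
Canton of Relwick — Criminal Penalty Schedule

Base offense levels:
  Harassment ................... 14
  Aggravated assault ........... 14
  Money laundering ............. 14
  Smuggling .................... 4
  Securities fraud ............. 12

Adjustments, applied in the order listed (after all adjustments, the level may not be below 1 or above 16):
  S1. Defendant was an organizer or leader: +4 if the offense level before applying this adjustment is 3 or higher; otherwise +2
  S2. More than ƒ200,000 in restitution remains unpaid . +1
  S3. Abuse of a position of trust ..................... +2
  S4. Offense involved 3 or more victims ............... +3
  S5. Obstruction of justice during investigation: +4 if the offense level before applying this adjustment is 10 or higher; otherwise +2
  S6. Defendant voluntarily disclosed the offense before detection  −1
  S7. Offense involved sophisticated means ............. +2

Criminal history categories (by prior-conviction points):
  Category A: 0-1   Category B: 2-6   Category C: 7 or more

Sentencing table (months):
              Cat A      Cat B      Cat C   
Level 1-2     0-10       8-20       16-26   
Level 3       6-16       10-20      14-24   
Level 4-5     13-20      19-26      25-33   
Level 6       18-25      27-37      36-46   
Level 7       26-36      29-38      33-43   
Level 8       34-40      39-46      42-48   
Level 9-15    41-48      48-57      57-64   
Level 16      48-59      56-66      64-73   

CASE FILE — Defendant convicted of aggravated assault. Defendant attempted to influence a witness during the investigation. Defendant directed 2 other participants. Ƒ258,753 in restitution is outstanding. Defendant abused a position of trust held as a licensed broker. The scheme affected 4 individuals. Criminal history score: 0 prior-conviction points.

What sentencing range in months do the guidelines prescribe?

Base offense level for aggravated assault: 14.
S1 applies (level before this adjustment is 14 ≥ 3, so +4): 14 + 4 = 18.
S2 applies: 18 + 1 = 19.
S3 applies: 19 + 2 = 21.
S4 applies: 21 + 3 = 24.
S5 applies (level before this adjustment is 24 ≥ 10, so +4): 24 + 4 = 28.
Level 28 exceeds the maximum of 16; capped at 16.
Final offense level: 16.
Criminal history: 0 prior points → Category A (0-1).
Level 16 falls in the 16 band.
Grid: Level 16 × Category A = 48-59 months.

48-59 months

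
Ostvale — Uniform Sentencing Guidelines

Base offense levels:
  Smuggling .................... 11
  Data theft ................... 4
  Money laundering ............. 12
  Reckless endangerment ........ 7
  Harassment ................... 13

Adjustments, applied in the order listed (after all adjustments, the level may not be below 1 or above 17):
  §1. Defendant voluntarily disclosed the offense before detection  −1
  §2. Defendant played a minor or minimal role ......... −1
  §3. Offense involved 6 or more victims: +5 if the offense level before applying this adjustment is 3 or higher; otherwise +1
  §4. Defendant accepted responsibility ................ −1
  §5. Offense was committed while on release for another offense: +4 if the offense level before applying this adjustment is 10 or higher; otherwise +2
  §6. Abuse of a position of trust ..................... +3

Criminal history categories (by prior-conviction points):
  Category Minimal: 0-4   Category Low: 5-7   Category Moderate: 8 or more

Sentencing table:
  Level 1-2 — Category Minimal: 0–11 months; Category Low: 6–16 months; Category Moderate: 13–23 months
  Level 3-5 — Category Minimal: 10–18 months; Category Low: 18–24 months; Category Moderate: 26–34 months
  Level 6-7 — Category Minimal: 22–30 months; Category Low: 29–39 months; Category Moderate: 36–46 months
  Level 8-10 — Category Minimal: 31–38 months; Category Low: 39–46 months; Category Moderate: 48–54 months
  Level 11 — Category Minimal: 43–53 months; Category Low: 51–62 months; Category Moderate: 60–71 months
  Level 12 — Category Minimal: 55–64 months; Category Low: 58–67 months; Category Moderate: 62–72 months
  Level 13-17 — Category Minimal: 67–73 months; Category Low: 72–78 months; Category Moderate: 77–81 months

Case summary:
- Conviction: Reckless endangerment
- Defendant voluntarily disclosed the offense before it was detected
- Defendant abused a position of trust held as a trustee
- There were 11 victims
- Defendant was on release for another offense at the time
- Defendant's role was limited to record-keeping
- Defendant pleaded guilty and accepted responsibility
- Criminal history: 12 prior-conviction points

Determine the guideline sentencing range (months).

Base offense level for reckless endangerment: 7.
§1 applies: 7 − 1 = 6.
§2 applies: 6 − 1 = 5.
§3 applies (level before this adjustment is 5 ≥ 3, so +5): 5 + 5 = 10.
§4 applies: 10 − 1 = 9.
§5 applies (level before this adjustment is 9 < 10, so +2): 9 + 2 = 11.
§6 applies: 11 + 3 = 14.
Final offense level: 14.
Criminal history: 12 prior points → Category Moderate (8+).
Level 14 falls in the 13-17 band.
Grid: Level 13-17 × Category Moderate = 77-81 months.

77-81 months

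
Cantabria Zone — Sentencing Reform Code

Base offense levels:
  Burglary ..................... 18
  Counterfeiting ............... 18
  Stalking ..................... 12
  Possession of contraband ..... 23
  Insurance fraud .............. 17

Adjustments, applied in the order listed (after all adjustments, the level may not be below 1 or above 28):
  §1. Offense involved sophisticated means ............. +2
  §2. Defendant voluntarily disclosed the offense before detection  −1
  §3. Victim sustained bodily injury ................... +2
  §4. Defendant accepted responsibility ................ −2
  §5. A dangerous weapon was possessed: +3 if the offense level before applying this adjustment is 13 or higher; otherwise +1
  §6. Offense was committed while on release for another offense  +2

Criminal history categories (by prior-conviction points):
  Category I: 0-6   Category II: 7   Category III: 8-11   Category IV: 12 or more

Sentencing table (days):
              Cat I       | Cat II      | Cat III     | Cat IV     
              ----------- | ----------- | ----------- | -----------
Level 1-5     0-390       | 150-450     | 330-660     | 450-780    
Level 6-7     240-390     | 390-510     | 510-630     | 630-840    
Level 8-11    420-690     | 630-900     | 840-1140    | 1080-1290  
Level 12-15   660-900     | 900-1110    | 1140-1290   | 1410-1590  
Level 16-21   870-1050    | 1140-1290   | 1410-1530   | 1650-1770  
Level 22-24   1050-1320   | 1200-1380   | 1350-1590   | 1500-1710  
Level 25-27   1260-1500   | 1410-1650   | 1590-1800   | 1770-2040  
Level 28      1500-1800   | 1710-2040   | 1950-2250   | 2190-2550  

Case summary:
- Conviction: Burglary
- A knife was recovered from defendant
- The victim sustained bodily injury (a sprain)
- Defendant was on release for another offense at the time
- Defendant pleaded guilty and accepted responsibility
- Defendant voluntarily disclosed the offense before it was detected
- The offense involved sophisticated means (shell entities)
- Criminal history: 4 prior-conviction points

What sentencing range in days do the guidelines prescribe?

Base offense level for burglary: 18.
§1 applies: 18 + 2 = 20.
§2 applies: 20 − 1 = 19.
§3 applies: 19 + 2 = 21.
§4 applies: 21 − 2 = 19.
§5 applies (level before this adjustment is 19 ≥ 13, so +3): 19 + 3 = 22.
§6 applies: 22 + 2 = 24.
Final offense level: 24.
Criminal history: 4 prior points → Category I (0-6).
Level 24 falls in the 22-24 band.
Grid: Level 22-24 × Category I = 1050-1320 days.

1050-1320 days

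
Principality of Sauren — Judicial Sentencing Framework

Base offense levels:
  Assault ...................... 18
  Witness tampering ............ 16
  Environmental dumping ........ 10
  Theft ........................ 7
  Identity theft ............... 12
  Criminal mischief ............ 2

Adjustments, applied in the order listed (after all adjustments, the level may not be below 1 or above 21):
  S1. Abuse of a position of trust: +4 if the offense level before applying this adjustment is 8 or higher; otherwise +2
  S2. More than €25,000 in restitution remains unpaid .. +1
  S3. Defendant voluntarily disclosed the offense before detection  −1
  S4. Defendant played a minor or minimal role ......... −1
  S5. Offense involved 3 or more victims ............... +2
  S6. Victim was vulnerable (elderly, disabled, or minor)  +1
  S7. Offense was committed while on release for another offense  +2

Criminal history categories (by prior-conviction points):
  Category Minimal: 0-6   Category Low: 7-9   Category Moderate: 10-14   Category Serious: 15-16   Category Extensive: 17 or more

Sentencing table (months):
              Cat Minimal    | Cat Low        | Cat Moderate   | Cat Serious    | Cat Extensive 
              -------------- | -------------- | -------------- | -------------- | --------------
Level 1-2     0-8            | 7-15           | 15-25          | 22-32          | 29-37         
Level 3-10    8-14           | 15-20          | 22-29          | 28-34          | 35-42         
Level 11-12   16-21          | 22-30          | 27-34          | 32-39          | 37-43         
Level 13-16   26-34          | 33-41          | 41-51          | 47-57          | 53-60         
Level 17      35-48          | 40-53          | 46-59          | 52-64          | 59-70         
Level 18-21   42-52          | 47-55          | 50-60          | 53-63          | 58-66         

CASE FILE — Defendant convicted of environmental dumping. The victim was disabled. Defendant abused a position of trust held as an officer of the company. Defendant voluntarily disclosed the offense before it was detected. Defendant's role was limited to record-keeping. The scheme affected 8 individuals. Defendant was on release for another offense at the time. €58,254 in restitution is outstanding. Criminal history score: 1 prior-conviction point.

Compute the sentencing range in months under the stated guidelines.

Base offense level for environmental dumping: 10.
S1 applies (level before this adjustment is 10 ≥ 8, so +4): 10 + 4 = 14.
S2 applies: 14 + 1 = 15.
S3 applies: 15 − 1 = 14.
S4 applies: 14 − 1 = 13.
S5 applies: 13 + 2 = 15.
S6 applies: 15 + 1 = 16.
S7 applies: 16 + 2 = 18.
Final offense level: 18.
Criminal history: 1 prior point → Category Minimal (0-6).
Level 18 falls in the 18-21 band.
Grid: Level 18-21 × Category Minimal = 42-52 months.

42-52 months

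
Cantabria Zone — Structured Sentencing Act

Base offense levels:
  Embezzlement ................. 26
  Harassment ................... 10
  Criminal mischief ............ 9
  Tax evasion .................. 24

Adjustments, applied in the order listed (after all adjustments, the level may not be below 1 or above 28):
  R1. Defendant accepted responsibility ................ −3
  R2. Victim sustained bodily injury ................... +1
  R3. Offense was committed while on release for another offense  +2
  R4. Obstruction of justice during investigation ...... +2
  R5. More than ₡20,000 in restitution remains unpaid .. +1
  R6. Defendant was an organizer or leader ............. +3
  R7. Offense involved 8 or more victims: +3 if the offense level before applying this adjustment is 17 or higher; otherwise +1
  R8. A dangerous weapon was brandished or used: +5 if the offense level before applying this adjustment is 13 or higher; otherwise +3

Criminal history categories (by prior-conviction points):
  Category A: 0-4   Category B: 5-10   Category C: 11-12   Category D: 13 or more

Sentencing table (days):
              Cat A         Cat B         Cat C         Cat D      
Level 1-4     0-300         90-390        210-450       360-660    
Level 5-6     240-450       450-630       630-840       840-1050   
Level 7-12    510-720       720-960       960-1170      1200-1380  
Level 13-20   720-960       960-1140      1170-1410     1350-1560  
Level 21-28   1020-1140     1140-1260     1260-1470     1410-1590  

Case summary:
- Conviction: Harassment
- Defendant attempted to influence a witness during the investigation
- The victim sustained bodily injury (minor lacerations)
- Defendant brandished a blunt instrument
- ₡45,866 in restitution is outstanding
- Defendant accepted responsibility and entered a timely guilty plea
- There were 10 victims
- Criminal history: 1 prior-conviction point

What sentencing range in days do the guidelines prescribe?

Base offense level for harassment: 10.
R1 applies: 10 − 3 = 7.
R2 applies: 7 + 1 = 8.
R4 applies: 8 + 2 = 10.
R5 applies: 10 + 1 = 11.
R6 does not apply.
R7 applies (level before this adjustment is 11 < 17, so +1): 11 + 1 = 12.
R8 applies (level before this adjustment is 12 < 13, so +3): 12 + 3 = 15.
Final offense level: 15.
Criminal history: 1 prior point → Category A (0-4).
Level 15 falls in the 13-20 band.
Grid: Level 13-20 × Category A = 720-960 days.

720-960 days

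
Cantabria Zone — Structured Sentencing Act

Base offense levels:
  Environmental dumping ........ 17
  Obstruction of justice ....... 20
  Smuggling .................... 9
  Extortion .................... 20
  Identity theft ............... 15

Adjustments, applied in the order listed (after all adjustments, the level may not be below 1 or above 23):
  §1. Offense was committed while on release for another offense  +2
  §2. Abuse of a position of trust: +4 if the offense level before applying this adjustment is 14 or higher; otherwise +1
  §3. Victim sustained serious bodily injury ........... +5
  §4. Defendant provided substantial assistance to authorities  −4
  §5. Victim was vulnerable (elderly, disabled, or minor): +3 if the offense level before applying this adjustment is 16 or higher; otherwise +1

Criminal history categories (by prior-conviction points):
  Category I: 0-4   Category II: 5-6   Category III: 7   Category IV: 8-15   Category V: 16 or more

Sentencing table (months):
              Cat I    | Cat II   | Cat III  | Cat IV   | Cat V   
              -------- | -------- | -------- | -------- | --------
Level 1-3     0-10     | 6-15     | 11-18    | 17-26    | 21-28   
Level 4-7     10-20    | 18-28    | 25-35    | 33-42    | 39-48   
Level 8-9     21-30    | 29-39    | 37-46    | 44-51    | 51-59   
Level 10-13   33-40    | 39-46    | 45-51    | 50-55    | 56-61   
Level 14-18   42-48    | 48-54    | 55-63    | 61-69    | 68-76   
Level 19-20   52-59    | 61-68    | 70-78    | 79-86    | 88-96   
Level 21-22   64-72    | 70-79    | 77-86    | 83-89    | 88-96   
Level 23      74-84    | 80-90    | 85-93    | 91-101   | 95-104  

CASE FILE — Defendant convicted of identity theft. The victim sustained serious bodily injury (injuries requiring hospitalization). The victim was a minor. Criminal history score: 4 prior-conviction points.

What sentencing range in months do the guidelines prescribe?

74-84 months

Base offense level for identity theft: 15.
§1 does not apply.
§2 does not apply.
§3 applies: 15 + 5 = 20.
§5 applies (level before this adjustment is 20 ≥ 16, so +3): 20 + 3 = 23.
Final offense level: 23.
Criminal history: 4 prior points → Category I (0-4).
Level 23 falls in the 23 band.
Grid: Level 23 × Category I = 74-84 months.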